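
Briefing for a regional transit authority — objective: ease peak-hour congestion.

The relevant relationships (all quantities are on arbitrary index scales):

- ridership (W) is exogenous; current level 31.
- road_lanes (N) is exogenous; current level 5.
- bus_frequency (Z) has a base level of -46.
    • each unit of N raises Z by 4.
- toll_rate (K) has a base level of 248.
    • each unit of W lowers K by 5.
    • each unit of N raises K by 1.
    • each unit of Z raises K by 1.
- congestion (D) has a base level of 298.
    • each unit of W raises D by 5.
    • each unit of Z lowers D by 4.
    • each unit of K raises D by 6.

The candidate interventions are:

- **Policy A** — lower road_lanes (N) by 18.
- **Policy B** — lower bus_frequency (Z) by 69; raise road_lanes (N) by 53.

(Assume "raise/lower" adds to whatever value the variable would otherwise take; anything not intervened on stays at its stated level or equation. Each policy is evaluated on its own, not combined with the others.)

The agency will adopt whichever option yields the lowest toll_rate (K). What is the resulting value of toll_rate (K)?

Policy A (N − 18):
  W = 31
  N = 5 − 18 = -13
  Z = -46 + 4·(-13) = -98
  K = 248 − 5·31 + (-13) + (-98) = -18
Policy B (Z − 69, N + 53):
  W = 31
  N = 5 + 53 = 58
  Z = -46 + 4·58 (−69 from intervention) = 117
  K = 248 − 5·31 + 58 + 117 = 268
Comparing — Policy A: K=-18, Policy B: K=268. Lowest is -18 (Policy A).

-18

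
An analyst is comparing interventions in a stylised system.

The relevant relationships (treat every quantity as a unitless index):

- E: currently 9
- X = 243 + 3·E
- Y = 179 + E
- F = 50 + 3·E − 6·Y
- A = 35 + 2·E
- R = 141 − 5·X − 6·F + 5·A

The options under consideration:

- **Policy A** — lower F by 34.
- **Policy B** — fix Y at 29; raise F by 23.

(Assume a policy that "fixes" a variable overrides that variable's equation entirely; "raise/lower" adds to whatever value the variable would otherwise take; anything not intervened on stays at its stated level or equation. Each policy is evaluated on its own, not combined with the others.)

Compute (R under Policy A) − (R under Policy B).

Policy A (F − 34):
  E = 9
  X = 243 + 3·9 = 270
  Y = 179 + 9 = 188
  F = 50 + 3·9 − 6·188 (−34 from intervention) = -1085
  A = 35 + 2·9 = 53
  R = 141 − 5·270 − 6·(-1085) + 5·53 = 5566
Policy B (Y := 29, F + 23):
  E = 9
  X = 243 + 3·9 = 270
  Y = 29
  F = 50 + 3·9 − 6·29 (+23 from intervention) = -74
  A = 35 + 2·9 = 53
  R = 141 − 5·270 − 6·(-74) + 5·53 = -500
R: 5566 − (-500) = 6066

6066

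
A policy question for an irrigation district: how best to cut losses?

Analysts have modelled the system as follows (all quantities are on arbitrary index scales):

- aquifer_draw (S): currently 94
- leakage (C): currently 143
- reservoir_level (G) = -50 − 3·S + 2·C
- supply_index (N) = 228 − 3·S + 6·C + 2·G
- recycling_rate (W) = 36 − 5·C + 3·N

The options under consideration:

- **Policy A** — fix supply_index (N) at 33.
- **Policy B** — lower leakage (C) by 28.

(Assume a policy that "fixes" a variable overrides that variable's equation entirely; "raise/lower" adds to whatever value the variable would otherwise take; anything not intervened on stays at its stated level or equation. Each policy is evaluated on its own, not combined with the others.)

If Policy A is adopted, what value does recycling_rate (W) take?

Policy A (N := 33):
  S = 94
  C = 143
  G = -50 − 3·94 + 2·143 = -46
  N = 33
  W = 36 − 5·143 + 3·33 = -580

-580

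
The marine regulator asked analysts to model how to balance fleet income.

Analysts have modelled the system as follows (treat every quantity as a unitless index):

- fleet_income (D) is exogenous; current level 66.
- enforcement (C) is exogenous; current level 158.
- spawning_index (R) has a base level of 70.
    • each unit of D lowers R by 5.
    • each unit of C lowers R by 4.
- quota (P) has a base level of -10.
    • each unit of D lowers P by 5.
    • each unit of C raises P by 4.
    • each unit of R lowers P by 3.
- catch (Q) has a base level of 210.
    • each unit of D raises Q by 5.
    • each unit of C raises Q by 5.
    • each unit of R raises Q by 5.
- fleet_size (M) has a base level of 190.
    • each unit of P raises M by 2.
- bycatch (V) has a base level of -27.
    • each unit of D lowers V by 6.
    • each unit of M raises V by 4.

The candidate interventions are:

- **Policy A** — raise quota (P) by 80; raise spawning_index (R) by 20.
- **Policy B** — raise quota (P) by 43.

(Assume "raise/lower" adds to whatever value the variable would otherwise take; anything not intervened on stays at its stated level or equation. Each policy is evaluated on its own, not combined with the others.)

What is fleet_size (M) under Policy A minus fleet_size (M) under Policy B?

-46

Policy A (P + 80, R + 20):
  D = 66
  C = 158
  R = 70 − 5·66 − 4·158 (+20 from intervention) = -872
  P = -10 − 5·66 + 4·158 − 3·(-872) (+80 from intervention) = 2988
  M = 190 + 2·2988 = 6166
Policy B (P + 43):
  D = 66
  C = 158
  R = 70 − 5·66 − 4·158 = -892
  P = -10 − 5·66 + 4·158 − 3·(-892) (+43 from intervention) = 3011
  M = 190 + 2·3011 = 6212
M: 6166 − 6212 = -46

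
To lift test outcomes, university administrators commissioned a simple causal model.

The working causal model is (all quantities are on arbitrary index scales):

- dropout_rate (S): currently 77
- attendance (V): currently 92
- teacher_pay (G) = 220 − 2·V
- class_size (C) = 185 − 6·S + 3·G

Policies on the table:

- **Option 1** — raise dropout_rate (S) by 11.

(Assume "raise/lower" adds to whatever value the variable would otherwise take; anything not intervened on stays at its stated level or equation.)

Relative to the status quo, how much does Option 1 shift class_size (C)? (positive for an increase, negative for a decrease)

Baseline:
  S = 77
  V = 92
  G = 220 − 2·92 = 36
  C = 185 − 6·77 + 3·36 = -169
Option 1 (S + 11):
  S = 77 + 11 = 88
  V = 92
  G = 220 − 2·92 = 36
  C = 185 − 6·88 + 3·36 = -235
Change in C: -235 − (-169) = -66

-66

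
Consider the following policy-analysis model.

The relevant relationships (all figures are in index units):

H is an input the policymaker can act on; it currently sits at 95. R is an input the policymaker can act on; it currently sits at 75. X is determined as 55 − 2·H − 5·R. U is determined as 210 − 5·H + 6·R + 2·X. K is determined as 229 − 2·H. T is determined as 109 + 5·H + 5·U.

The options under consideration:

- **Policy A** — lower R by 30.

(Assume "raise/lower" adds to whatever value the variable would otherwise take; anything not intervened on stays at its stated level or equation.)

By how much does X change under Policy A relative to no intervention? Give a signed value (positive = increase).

150

Baseline:
  H = 95
  R = 75
  X = 55 − 2·95 − 5·75 = -510
Policy A (R − 30):
  H = 95
  R = 75 − 30 = 45
  X = 55 − 2·95 − 5·45 = -360
Change in X: -360 − (-510) = 150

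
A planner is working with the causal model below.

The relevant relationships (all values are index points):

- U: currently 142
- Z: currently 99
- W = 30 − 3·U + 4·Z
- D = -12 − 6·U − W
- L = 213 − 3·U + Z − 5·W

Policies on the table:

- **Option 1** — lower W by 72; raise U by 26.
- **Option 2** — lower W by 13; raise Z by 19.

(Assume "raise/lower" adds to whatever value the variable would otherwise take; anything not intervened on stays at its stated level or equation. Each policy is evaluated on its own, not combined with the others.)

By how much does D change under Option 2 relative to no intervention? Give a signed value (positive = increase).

-63

Baseline:
  U = 142
  Z = 99
  W = 30 − 3·142 + 4·99 = 0
  D = -12 − 6·142 − 0 = -864
Option 2 (W − 13, Z + 19):
  U = 142
  Z = 99 + 19 = 118
  W = 30 − 3·142 + 4·118 (−13 from intervention) = 63
  D = -12 − 6·142 − 63 = -927
Change in D: -927 − (-864) = -63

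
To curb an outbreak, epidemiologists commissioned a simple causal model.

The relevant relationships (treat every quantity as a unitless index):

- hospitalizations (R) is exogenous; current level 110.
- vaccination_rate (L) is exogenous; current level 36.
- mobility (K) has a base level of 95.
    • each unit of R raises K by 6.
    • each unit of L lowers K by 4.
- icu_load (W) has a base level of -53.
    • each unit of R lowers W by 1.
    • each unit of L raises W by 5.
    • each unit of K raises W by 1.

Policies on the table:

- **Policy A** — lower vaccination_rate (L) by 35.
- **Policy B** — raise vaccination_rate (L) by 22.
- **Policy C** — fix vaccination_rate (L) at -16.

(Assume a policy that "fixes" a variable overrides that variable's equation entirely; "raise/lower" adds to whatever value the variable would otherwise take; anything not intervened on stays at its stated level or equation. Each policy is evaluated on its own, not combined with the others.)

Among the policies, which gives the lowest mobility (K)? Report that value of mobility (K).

Policy A (L − 35):
  R = 110
  L = 36 − 35 = 1
  K = 95 + 6·110 − 4·1 = 751
Policy B (L + 22):
  R = 110
  L = 36 + 22 = 58
  K = 95 + 6·110 − 4·58 = 523
Policy C (L := -16):
  R = 110
  L = -16
  K = 95 + 6·110 − 4·(-16) = 819
Comparing — Policy A: K=751, Policy B: K=523, Policy C: K=819. Lowest is 523 (Policy B).

523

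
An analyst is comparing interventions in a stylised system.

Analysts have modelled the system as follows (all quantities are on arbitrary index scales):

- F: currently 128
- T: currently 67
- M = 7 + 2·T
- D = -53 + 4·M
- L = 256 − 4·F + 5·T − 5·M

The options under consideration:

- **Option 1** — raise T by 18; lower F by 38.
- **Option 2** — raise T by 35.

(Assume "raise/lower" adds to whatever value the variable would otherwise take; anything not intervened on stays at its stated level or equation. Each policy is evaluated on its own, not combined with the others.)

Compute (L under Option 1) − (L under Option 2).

Option 1 (T + 18, F − 38):
  F = 128 − 38 = 90
  T = 67 + 18 = 85
  M = 7 + 2·85 = 177
  L = 256 − 4·90 + 5·85 − 5·177 = -564
Option 2 (T + 35):
  F = 128
  T = 67 + 35 = 102
  M = 7 + 2·102 = 211
  L = 256 − 4·128 + 5·102 − 5·211 = -801
L: -564 − (-801) = 237

237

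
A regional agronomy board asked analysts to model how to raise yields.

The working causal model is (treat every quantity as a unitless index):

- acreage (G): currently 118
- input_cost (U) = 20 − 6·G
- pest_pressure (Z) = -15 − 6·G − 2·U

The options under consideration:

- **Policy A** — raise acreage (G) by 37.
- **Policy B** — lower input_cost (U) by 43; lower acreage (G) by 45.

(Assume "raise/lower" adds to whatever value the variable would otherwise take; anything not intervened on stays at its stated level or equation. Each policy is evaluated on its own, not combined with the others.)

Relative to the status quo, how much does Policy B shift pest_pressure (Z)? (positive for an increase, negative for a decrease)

-184

Baseline:
  G = 118
  U = 20 − 6·118 = -688
  Z = -15 − 6·118 − 2·(-688) = 653
Policy B (U − 43, G − 45):
  G = 118 − 45 = 73
  U = 20 − 6·73 (−43 from intervention) = -461
  Z = -15 − 6·73 − 2·(-461) = 469
Change in Z: 469 − 653 = -184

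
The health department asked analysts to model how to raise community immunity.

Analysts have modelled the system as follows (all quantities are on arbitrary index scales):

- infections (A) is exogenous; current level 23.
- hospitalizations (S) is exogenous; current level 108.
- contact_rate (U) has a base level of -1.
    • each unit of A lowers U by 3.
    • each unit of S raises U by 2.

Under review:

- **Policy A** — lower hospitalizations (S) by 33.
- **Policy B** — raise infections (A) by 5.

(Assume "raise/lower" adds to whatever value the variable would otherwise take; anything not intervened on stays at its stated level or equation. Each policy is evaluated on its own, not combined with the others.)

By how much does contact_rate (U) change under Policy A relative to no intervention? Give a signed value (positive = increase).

Baseline:
  A = 23
  S = 108
  U = -1 − 3·23 + 2·108 = 146
Policy A (S − 33):
  A = 23
  S = 108 − 33 = 75
  U = -1 − 3·23 + 2·75 = 80
Change in U: 80 − 146 = -66

-66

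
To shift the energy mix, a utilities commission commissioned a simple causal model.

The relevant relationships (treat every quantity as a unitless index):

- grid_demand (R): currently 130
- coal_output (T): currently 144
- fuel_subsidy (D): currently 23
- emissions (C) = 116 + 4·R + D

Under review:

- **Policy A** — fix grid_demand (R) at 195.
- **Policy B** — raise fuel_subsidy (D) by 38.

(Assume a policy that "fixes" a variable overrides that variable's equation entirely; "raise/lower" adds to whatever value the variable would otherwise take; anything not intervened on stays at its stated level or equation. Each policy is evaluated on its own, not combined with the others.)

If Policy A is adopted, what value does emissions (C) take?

Policy A (R := 195):
  R = 195
  D = 23
  C = 116 + 4·195 + 23 = 919

919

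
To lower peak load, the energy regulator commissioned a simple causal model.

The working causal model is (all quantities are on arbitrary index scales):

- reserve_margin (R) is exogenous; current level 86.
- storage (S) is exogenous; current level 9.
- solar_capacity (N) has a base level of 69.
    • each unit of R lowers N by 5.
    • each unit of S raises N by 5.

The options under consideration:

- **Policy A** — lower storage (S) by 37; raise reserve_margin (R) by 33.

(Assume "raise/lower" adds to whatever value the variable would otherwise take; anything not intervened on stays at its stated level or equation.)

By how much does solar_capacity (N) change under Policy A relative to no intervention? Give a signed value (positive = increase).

-350

Baseline:
  R = 86
  S = 9
  N = 69 − 5·86 + 5·9 = -316
Policy A (S − 37, R + 33):
  R = 86 + 33 = 119
  S = 9 − 37 = -28
  N = 69 − 5·119 + 5·(-28) = -666
Change in N: -666 − (-316) = -350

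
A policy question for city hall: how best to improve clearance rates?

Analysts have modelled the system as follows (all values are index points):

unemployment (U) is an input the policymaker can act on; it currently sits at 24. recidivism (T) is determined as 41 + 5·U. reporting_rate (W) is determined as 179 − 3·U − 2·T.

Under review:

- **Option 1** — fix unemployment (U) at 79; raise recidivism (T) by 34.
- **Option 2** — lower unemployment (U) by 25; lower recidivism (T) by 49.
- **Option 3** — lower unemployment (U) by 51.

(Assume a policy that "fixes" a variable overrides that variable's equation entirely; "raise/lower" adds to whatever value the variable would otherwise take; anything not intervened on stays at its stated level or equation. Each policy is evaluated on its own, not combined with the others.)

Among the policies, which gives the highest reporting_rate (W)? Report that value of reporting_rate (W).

448

Option 1 (U := 79, T + 34):
  U = 79
  T = 41 + 5·79 (+34 from intervention) = 470
  W = 179 − 3·79 − 2·470 = -998
Option 2 (U − 25, T − 49):
  U = 24 − 25 = -1
  T = 41 + 5·(-1) (−49 from intervention) = -13
  W = 179 − 3·(-1) − 2·(-13) = 208
Option 3 (U − 51):
  U = 24 − 51 = -27
  T = 41 + 5·(-27) = -94
  W = 179 − 3·(-27) − 2·(-94) = 448
Comparing — Option 1: W=-998, Option 2: W=208, Option 3: W=448. Highest is 448 (Option 3).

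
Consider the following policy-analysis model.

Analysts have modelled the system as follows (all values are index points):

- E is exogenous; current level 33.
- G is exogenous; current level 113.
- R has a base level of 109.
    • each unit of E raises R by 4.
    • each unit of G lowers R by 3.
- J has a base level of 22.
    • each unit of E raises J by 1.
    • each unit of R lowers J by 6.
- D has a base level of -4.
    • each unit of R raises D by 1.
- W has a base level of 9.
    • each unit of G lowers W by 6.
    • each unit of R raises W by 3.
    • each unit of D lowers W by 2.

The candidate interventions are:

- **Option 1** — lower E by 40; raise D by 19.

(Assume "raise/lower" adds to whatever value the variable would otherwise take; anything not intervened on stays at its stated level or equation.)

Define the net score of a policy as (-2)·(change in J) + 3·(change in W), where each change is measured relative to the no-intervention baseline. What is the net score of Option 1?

-2434

Baseline:
  E = 33
  G = 113
  R = 109 + 4·33 − 3·113 = -98
  J = 22 + 33 − 6·(-98) = 643
  D = -4 + (-98) = -102
  W = 9 − 6·113 + 3·(-98) − 2·(-102) = -759
Option 1 (E − 40, D + 19):
  E = 33 − 40 = -7
  G = 113
  R = 109 + 4·(-7) − 3·113 = -258
  J = 22 + (-7) − 6·(-258) = 1563
  D = -4 + (-258) (+19 from intervention) = -243
  W = 9 − 6·113 + 3·(-258) − 2·(-243) = -957
ΔJ = 1563 − 643 = 920; ΔW = -957 − (-759) = -198
Score = (-2)·920 + 3·(-198) = -2434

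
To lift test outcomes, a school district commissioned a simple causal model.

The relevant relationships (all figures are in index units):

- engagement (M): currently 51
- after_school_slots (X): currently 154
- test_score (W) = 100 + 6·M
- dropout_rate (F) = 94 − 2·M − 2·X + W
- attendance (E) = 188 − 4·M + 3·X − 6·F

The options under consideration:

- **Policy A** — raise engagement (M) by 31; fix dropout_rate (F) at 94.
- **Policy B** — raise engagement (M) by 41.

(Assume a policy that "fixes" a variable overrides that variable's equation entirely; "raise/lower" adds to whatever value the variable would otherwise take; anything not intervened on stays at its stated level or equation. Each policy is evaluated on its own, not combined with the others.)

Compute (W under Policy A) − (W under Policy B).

-60

Policy A (M + 31, F := 94):
  M = 51 + 31 = 82
  W = 100 + 6·82 = 592
Policy B (M + 41):
  M = 51 + 41 = 92
  W = 100 + 6·92 = 652
W: 592 − 652 = -60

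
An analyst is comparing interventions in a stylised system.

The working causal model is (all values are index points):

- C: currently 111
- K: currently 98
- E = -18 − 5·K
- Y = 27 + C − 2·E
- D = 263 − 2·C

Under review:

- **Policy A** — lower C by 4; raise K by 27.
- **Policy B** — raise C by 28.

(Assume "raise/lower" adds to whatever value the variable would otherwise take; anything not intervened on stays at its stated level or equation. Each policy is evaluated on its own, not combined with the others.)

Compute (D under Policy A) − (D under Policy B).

Policy A (C − 4, K + 27):
  C = 111 − 4 = 107
  D = 263 − 2·107 = 49
Policy B (C + 28):
  C = 111 + 28 = 139
  D = 263 − 2·139 = -15
D: 49 − (-15) = 64

64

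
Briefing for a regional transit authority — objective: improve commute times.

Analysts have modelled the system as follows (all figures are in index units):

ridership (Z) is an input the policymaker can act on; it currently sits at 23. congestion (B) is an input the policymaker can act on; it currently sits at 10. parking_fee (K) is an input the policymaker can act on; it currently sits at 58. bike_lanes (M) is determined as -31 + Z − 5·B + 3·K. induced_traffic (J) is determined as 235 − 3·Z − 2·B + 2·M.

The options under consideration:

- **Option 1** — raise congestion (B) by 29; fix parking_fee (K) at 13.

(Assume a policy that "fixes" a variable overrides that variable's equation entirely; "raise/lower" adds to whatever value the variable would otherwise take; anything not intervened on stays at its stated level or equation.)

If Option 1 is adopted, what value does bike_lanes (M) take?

-164

Option 1 (B + 29, K := 13):
  Z = 23
  B = 10 + 29 = 39
  K = 13
  M = -31 + 23 − 5·39 + 3·13 = -164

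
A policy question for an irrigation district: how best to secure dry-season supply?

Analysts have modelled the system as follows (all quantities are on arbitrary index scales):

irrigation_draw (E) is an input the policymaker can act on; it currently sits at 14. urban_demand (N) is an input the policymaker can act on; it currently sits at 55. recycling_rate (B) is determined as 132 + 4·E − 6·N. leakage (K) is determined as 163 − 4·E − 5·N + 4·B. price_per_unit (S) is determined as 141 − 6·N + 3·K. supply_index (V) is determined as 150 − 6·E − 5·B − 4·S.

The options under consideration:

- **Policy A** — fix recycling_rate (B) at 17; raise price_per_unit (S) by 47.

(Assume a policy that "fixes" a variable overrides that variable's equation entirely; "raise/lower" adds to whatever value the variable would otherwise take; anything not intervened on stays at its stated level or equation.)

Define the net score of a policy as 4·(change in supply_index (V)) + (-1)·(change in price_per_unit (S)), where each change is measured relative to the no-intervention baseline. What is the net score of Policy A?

-36415

Baseline:
  E = 14
  N = 55
  B = 132 + 4·14 − 6·55 = -142
  K = 163 − 4·14 − 5·55 + 4·(-142) = -736
  S = 141 − 6·55 + 3·(-736) = -2397
  V = 150 − 6·14 − 5·(-142) − 4·(-2397) = 10364
Policy A (B := 17, S + 47):
  E = 14
  N = 55
  B = 17
  K = 163 − 4·14 − 5·55 + 4·17 = -100
  S = 141 − 6·55 + 3·(-100) (+47 from intervention) = -442
  V = 150 − 6·14 − 5·17 − 4·(-442) = 1749
ΔV = 1749 − 10364 = -8615; ΔS = -442 − (-2397) = 1955
Score = 4·(-8615) + (-1)·1955 = -36415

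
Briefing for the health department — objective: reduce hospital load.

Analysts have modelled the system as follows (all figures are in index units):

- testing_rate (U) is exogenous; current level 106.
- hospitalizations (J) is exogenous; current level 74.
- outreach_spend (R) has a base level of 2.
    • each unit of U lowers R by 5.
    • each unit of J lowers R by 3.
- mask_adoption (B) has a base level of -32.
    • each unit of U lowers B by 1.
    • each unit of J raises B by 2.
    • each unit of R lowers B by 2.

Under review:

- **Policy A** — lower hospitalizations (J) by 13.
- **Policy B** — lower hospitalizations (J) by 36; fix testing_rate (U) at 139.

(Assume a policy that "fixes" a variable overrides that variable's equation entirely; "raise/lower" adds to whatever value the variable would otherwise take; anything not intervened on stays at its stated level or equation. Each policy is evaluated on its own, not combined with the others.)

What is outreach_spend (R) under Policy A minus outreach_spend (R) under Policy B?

96

Policy A (J − 13):
  U = 106
  J = 74 − 13 = 61
  R = 2 − 5·106 − 3·61 = -711
Policy B (J − 36, U := 139):
  U = 139
  J = 74 − 36 = 38
  R = 2 − 5·139 − 3·38 = -807
R: -711 − (-807) = 96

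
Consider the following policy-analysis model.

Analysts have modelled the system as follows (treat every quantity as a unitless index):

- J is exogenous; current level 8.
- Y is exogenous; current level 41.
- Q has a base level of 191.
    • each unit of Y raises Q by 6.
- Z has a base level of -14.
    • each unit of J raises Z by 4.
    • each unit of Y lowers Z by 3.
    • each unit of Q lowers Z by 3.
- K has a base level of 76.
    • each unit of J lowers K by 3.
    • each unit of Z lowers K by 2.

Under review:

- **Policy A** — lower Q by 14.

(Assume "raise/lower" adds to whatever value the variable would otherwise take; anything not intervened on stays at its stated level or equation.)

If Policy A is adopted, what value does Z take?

Policy A (Q − 14):
  J = 8
  Y = 41
  Q = 191 + 6·41 (−14 from intervention) = 423
  Z = -14 + 4·8 − 3·41 − 3·423 = -1374

-1374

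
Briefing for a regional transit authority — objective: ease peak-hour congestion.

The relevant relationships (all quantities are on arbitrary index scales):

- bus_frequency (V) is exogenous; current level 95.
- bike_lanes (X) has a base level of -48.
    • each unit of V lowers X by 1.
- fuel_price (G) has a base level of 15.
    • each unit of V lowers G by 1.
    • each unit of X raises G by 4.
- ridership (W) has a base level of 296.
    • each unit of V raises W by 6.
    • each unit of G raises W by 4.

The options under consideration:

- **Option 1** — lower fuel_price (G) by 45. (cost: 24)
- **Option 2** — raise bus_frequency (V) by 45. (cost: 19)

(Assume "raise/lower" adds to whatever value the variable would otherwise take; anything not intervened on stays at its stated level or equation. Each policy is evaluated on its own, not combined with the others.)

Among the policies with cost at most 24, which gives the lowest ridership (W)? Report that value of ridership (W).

-2372

Option 1 (G − 45):
  V = 95
  X = -48 − 95 = -143
  G = 15 − 95 + 4·(-143) (−45 from intervention) = -697
  W = 296 + 6·95 + 4·(-697) = -1922
Option 2 (V + 45):
  V = 95 + 45 = 140
  X = -48 − 140 = -188
  G = 15 − 140 + 4·(-188) = -877
  W = 296 + 6·140 + 4·(-877) = -2372
Comparing — Option 1: W=-1922, Option 2: W=-2372. Lowest is -2372 (Option 2).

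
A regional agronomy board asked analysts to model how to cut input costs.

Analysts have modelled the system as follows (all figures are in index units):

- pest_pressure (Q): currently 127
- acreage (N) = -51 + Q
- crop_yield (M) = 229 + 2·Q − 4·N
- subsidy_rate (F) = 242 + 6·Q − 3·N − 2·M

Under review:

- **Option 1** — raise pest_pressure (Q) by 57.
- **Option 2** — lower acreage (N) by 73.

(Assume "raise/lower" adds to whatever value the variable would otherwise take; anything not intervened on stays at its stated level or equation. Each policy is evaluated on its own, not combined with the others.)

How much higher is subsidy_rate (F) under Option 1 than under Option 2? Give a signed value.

764

Option 1 (Q + 57):
  Q = 127 + 57 = 184
  N = -51 + 184 = 133
  M = 229 + 2·184 − 4·133 = 65
  F = 242 + 6·184 − 3·133 − 2·65 = 817
Option 2 (N − 73):
  Q = 127
  N = -51 + 127 (−73 from intervention) = 3
  M = 229 + 2·127 − 4·3 = 471
  F = 242 + 6·127 − 3·3 − 2·471 = 53
F: 817 − 53 = 764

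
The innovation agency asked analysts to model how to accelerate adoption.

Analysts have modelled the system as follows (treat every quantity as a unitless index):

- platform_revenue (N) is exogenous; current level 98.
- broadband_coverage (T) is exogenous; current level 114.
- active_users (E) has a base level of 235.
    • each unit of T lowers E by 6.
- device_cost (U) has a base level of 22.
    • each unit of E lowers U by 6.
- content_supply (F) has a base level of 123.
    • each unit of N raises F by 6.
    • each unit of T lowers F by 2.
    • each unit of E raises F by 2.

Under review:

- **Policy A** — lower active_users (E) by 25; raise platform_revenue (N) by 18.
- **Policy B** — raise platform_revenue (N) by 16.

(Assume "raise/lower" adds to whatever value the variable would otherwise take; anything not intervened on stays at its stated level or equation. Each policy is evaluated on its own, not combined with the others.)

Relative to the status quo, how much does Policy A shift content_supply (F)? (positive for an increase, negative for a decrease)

Baseline:
  N = 98
  T = 114
  E = 235 − 6·114 = -449
  F = 123 + 6·98 − 2·114 + 2·(-449) = -415
Policy A (E − 25, N + 18):
  N = 98 + 18 = 116
  T = 114
  E = 235 − 6·114 (−25 from intervention) = -474
  F = 123 + 6·116 − 2·114 + 2·(-474) = -357
Change in F: -357 − (-415) = 58

58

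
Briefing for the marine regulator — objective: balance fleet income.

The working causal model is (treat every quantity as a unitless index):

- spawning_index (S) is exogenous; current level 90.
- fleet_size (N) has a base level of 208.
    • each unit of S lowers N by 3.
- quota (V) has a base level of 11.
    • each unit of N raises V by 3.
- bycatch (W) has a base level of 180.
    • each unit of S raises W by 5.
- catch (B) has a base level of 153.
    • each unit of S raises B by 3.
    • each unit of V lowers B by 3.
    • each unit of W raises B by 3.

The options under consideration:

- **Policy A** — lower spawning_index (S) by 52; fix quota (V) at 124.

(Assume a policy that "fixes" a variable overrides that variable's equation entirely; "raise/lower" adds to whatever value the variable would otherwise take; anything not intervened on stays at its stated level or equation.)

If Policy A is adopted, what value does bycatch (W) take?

Policy A (S − 52, V := 124):
  S = 90 − 52 = 38
  W = 180 + 5·38 = 370

370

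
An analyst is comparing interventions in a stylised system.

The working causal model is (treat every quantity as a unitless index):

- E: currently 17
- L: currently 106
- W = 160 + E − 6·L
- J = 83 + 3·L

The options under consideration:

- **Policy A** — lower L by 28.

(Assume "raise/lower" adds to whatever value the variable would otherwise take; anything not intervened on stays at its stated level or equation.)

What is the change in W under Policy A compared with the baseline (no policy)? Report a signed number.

168

Baseline:
  E = 17
  L = 106
  W = 160 + 17 − 6·106 = -459
Policy A (L − 28):
  E = 17
  L = 106 − 28 = 78
  W = 160 + 17 − 6·78 = -291
Change in W: -291 − (-459) = 168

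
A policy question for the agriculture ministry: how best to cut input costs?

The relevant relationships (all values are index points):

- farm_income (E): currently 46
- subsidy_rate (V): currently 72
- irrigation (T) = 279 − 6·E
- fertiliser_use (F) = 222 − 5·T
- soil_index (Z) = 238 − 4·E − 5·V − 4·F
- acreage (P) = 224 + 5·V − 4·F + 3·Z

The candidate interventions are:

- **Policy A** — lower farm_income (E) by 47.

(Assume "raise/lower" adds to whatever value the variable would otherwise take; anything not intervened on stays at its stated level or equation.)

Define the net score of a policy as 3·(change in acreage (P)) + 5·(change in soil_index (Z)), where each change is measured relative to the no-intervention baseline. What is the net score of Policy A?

98512

Baseline:
  E = 46
  V = 72
  T = 279 − 6·46 = 3
  F = 222 − 5·3 = 207
  Z = 238 − 4·46 − 5·72 − 4·207 = -1134
  P = 224 + 5·72 − 4·207 + 3·(-1134) = -3646
Policy A (E − 47):
  E = 46 − 47 = -1
  V = 72
  T = 279 − 6·(-1) = 285
  F = 222 − 5·285 = -1203
  Z = 238 − 4·(-1) − 5·72 − 4·(-1203) = 4694
  P = 224 + 5·72 − 4·(-1203) + 3·4694 = 19478
ΔP = 19478 − (-3646) = 23124; ΔZ = 4694 − (-1134) = 5828
Score = 3·23124 + 5·5828 = 98512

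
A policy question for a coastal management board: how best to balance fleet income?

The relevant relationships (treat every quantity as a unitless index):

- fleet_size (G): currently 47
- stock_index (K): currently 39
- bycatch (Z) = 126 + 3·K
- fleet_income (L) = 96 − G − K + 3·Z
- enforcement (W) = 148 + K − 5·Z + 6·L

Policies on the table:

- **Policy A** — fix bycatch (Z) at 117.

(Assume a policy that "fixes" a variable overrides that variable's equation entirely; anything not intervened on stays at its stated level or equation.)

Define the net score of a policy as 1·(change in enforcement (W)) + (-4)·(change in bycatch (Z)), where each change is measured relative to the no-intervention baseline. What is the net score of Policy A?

-1134

Baseline:
  G = 47
  K = 39
  Z = 126 + 3·39 = 243
  L = 96 − 47 − 39 + 3·243 = 739
  W = 148 + 39 − 5·243 + 6·739 = 3406
Policy A (Z := 117):
  G = 47
  K = 39
  Z = 117
  L = 96 − 47 − 39 + 3·117 = 361
  W = 148 + 39 − 5·117 + 6·361 = 1768
ΔW = 1768 − 3406 = -1638; ΔZ = 117 − 243 = -126
Score = 1·(-1638) + (-4)·(-126) = -1134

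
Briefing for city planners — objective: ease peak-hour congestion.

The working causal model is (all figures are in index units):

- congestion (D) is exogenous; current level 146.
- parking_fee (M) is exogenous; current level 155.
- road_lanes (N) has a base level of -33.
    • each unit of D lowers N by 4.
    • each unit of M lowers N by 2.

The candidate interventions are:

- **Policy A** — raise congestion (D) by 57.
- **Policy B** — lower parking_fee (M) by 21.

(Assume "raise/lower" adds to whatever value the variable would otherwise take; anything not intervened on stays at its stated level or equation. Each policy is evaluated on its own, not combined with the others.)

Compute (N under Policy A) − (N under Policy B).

-270

Policy A (D + 57):
  D = 146 + 57 = 203
  M = 155
  N = -33 − 4·203 − 2·155 = -1155
Policy B (M − 21):
  D = 146
  M = 155 − 21 = 134
  N = -33 − 4·146 − 2·134 = -885
N: -1155 − (-885) = -270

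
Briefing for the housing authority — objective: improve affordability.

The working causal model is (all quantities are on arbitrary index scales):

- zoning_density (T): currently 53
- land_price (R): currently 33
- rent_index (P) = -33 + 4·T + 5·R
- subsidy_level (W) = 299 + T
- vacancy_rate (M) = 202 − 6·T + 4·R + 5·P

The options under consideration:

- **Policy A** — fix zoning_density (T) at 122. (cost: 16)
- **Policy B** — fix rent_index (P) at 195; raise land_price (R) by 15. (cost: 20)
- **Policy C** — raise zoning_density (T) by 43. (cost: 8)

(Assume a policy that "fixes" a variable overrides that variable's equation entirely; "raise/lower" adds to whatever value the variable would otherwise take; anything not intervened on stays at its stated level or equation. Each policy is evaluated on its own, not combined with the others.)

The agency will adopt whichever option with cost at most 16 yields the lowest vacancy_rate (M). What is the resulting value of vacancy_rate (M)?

2338

Policy A (T := 122):
  T = 122
  R = 33
  P = -33 + 4·122 + 5·33 = 620
  M = 202 − 6·122 + 4·33 + 5·620 = 2702
Policy C (T + 43):
  T = 53 + 43 = 96
  R = 33
  P = -33 + 4·96 + 5·33 = 516
  M = 202 − 6·96 + 4·33 + 5·516 = 2338
Comparing — Policy A: M=2702, Policy C: M=2338. Lowest is 2338 (Policy C).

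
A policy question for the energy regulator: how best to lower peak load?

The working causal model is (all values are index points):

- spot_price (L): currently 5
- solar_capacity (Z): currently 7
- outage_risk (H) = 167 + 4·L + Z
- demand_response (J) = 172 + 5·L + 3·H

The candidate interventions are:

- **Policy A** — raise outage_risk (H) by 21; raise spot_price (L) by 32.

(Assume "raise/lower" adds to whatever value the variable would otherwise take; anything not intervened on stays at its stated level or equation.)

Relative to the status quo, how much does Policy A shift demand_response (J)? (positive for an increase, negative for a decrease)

607

Baseline:
  L = 5
  Z = 7
  H = 167 + 4·5 + 7 = 194
  J = 172 + 5·5 + 3·194 = 779
Policy A (H + 21, L + 32):
  L = 5 + 32 = 37
  Z = 7
  H = 167 + 4·37 + 7 (+21 from intervention) = 343
  J = 172 + 5·37 + 3·343 = 1386
Change in J: 1386 − 779 = 607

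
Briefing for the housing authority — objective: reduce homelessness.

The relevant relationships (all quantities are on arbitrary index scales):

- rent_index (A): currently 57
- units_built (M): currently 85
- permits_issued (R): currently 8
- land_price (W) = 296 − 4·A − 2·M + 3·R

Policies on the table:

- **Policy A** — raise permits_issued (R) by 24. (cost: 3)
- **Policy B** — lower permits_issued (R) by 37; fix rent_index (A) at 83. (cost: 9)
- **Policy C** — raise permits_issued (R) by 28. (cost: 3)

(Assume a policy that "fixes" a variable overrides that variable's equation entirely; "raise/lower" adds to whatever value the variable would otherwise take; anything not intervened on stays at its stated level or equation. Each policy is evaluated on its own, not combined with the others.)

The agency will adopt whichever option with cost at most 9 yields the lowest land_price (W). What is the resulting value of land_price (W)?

-293

Policy A (R + 24):
  A = 57
  M = 85
  R = 8 + 24 = 32
  W = 296 − 4·57 − 2·85 + 3·32 = -6
Policy B (R − 37, A := 83):
  A = 83
  M = 85
  R = 8 − 37 = -29
  W = 296 − 4·83 − 2·85 + 3·(-29) = -293
Policy C (R + 28):
  A = 57
  M = 85
  R = 8 + 28 = 36
  W = 296 − 4·57 − 2·85 + 3·36 = 6
Comparing — Policy A: W=-6, Policy B: W=-293, Policy C: W=6. Lowest is -293 (Policy B).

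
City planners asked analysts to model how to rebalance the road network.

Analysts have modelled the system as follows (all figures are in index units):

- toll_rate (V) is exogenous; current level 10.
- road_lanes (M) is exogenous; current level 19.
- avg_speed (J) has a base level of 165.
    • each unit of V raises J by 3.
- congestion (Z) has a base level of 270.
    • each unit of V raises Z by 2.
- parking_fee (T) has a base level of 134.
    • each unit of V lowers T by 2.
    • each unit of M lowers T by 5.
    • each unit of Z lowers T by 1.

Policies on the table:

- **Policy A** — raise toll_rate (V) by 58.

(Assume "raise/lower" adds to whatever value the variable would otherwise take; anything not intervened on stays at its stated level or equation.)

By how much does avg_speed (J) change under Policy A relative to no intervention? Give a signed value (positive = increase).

Baseline:
  V = 10
  J = 165 + 3·10 = 195
Policy A (V + 58):
  V = 10 + 58 = 68
  J = 165 + 3·68 = 369
Change in J: 369 − 195 = 174

174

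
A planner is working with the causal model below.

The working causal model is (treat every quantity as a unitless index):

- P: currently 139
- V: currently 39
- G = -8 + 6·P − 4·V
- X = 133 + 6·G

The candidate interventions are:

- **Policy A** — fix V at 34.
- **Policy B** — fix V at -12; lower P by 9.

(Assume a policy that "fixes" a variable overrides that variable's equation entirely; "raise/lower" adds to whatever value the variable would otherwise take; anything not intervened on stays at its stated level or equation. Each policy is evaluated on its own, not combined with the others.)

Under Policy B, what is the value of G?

820

Policy B (V := -12, P − 9):
  P = 139 − 9 = 130
  V = -12
  G = -8 + 6·130 − 4·(-12) = 820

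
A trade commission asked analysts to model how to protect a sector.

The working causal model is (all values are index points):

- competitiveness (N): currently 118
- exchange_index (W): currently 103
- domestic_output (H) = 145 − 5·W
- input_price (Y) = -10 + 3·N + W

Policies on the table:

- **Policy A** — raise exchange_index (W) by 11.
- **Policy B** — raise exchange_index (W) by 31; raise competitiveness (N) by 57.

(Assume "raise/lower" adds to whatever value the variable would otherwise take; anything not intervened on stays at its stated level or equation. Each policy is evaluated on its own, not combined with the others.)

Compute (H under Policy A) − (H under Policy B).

Policy A (W + 11):
  W = 103 + 11 = 114
  H = 145 − 5·114 = -425
Policy B (W + 31, N + 57):
  W = 103 + 31 = 134
  H = 145 − 5·134 = -525
H: -425 − (-525) = 100

100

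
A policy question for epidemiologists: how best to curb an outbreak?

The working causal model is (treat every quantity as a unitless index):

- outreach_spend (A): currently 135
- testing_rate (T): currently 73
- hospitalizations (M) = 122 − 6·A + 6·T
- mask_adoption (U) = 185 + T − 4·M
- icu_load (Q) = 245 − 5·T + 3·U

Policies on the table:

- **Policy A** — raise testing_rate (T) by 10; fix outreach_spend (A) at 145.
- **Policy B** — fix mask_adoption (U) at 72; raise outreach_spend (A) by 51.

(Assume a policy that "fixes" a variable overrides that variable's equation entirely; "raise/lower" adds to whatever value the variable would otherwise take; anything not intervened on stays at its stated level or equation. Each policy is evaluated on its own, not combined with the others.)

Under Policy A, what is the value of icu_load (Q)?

3634

Policy A (T + 10, A := 145):
  A = 145
  T = 73 + 10 = 83
  M = 122 − 6·145 + 6·83 = -250
  U = 185 + 83 − 4·(-250) = 1268
  Q = 245 − 5·83 + 3·1268 = 3634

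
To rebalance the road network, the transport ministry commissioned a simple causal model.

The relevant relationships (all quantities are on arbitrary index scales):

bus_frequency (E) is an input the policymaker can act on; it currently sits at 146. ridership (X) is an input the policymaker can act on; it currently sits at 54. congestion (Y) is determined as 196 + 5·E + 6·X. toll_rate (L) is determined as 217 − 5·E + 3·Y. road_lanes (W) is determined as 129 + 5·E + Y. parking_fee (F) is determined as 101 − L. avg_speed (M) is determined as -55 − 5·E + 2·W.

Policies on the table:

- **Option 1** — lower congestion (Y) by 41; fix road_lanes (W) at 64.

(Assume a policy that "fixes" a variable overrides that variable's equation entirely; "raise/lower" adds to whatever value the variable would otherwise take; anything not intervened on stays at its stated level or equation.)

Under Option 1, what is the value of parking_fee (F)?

-3013

Option 1 (Y − 41, W := 64):
  E = 146
  X = 54
  Y = 196 + 5·146 + 6·54 (−41 from intervention) = 1209
  L = 217 − 5·146 + 3·1209 = 3114
  F = 101 − 3114 = -3013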